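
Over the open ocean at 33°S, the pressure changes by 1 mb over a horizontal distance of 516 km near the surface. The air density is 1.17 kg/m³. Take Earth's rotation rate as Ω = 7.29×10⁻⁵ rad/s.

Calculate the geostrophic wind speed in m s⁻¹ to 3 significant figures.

Coriolis parameter at 33°S:
f = 2Ω sin φ = 2 × 7.29×10⁻⁵ × sin 33° = 7.94×10⁻⁵ s⁻¹
Pressure gradient: |∂P/∂n| = 100 Pa / 516000 m = 1.94×10⁻⁴ Pa/m
Geostrophic balance (pressure-gradient force = Coriolis force):
V_g = (1/(fρ)) |∂P/∂n| = 1.94×10⁻⁴ / (7.94×10⁻⁵ × 1.17) = 2.09 m/s

2.09 m s⁻¹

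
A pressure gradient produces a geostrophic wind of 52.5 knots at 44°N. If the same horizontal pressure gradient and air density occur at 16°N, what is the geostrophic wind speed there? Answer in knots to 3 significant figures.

With the same pressure gradient and density, V_g ∝ 1/f ∝ 1/sin φ.
V₂ = V₁ · sin φ₁ / sin φ₂ = 52.5 × sin 44° / sin 16°
V₂ = 52.5 × 0.6947/0.2756 = 132 knots

132 knots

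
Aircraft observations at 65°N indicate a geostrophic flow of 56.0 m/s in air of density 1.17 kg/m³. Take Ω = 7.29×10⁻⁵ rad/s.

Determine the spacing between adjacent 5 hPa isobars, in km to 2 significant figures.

Coriolis parameter at 65°N:
f = 2Ω sin φ = 2 × 7.29×10⁻⁵ × sin 65° = 1.32×10⁻⁴ s⁻¹
Geostrophic balance rearranged: |∂P/∂n| = f ρ V_g
|∂P/∂n| = 1.32×10⁻⁴ × 1.17 × 56.0 = 8.66×10⁻³ Pa/m
Isobar spacing: Δn = ΔP/|∂P/∂n| = 500 Pa / 8.66×10⁻³ Pa/m = 57751 m ≈ 58 km

58 km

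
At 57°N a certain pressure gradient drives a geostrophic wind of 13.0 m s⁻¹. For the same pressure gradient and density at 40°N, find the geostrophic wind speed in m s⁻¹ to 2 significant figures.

17 m s⁻¹

With the same pressure gradient and density, V_g ∝ 1/f ∝ 1/sin φ.
V₂ = V₁ · sin φ₁ / sin φ₂ = 13.0 × sin 57° / sin 40°
V₂ = 13.0 × 0.8387/0.6428 = 17 m s⁻¹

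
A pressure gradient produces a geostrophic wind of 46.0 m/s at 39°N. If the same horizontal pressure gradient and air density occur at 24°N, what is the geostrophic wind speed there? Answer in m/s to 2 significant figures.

With the same pressure gradient and density, V_g ∝ 1/f ∝ 1/sin φ.
V₂ = V₁ · sin φ₁ / sin φ₂ = 46.0 × sin 39° / sin 24°
V₂ = 46.0 × 0.6293/0.4067 = 71 m/s

71 m/s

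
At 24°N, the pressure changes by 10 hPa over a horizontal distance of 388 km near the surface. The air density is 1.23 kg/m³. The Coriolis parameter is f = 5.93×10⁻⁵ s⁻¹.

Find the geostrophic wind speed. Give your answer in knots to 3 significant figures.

68.7 knots

Pressure gradient: |∂P/∂n| = 1000 Pa / 388000 m = 2.58×10⁻³ Pa/m
Geostrophic balance (pressure-gradient force = Coriolis force):
V_g = (1/(fρ)) |∂P/∂n| = 2.58×10⁻³ / (5.93×10⁻⁵ × 1.23) = 35.3 m/s
Converting: 35.3 m/s × 1.944 = 68.7 knots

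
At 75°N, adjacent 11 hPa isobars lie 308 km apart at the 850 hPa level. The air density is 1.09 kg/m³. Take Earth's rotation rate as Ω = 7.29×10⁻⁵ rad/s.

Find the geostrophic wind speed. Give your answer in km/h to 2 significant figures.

Coriolis parameter at 75°N:
f = 2Ω sin φ = 2 × 7.29×10⁻⁵ × sin 75° = 1.41×10⁻⁴ s⁻¹
Pressure gradient: |∂P/∂n| = 1100 Pa / 308000 m = 3.57×10⁻³ Pa/m
Geostrophic balance (pressure-gradient force = Coriolis force):
V_g = (1/(fρ)) |∂P/∂n| = 3.57×10⁻³ / (1.41×10⁻⁴ × 1.09) = 23.3 m/s
Converting: 23.3 m/s × 3.6 = 84 km/h

84 km/h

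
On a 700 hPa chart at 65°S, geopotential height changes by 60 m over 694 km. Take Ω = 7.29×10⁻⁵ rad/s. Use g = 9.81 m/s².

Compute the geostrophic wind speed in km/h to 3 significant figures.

Coriolis parameter at 65°S:
f = 2Ω sin φ = 2 × 7.29×10⁻⁵ × sin 65° = 1.32×10⁻⁴ s⁻¹
Height gradient: |∂Z/∂n| = 60 m / 694000 m = 8.65×10⁻⁵
On a pressure surface, geostrophic balance gives V_g = (g/f)|∂Z/∂n|:
V_g = 9.81 × 8.65×10⁻⁵ / 1.32×10⁻⁴ = 6.42 m/s
Converting: 6.42 m/s × 3.6 = 23.1 km/h

23.1 km/h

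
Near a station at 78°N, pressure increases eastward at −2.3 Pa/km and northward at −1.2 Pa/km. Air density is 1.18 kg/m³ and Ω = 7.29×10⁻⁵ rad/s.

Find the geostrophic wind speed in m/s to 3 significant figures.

Coriolis parameter at 78°N:
f = 2Ω sin φ = 2 × 7.29×10⁻⁵ × sin 78° = 1.43×10⁻⁴ s⁻¹
Component geostrophic relations (x east, y north):
u_g = −(1/(fρ)) ∂P/∂y,  v_g = (1/(fρ)) ∂P/∂x
u_g = −(−1.2×10⁻³)/(1.43×10⁻⁴ × 1.18) = 7.13 m/s;  v_g = (−2.3×10⁻³)/(1.43×10⁻⁴ × 1.18) = −13.7 m/s
|V_g| = √(u_g² + v_g²) = 15.4 m/s

15.4 m/s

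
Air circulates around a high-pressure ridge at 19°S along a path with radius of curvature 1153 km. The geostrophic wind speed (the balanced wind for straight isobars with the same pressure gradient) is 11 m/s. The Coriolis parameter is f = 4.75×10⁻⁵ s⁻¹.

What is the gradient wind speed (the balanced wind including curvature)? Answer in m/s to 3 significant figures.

15.2 m/s

Around a high, pressure-gradient force acts outward with centrifugal, so Coriolis balances both:
fV = (1/ρ)|∂P/∂n| + V²/R  →  V² − fR·V + fR·V_g = 0
With fR = 4.75×10⁻⁵ × 1153×10³ m = 54.8 m/s:
V = [fR − √((fR)² − 4 fR V_g)]/2 = [54.8 − √(54.8² − 4×54.8×11)]/2 = 15.2 m/s
Supergeostrophic (V > V_g = 11 m/s), as expected around a high.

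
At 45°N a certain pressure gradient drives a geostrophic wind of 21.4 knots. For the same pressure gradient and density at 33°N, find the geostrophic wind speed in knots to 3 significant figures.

27.8 knots

With the same pressure gradient and density, V_g ∝ 1/f ∝ 1/sin φ.
V₂ = V₁ · sin φ₁ / sin φ₂ = 21.4 × sin 45° / sin 33°
V₂ = 21.4 × 0.7071/0.5446 = 27.8 knots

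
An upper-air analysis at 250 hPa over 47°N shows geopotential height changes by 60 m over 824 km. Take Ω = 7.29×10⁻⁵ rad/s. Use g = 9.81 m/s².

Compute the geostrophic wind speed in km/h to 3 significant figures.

Coriolis parameter at 47°N:
f = 2Ω sin φ = 2 × 7.29×10⁻⁵ × sin 47° = 1.07×10⁻⁴ s⁻¹
Height gradient: |∂Z/∂n| = 60 m / 824000 m = 7.28×10⁻⁵
On a pressure surface, geostrophic balance gives V_g = (g/f)|∂Z/∂n|:
V_g = 9.81 × 7.28×10⁻⁵ / 1.07×10⁻⁴ = 6.70 m/s
Converting: 6.70 m/s × 3.6 = 24.1 km/h

24.1 km/h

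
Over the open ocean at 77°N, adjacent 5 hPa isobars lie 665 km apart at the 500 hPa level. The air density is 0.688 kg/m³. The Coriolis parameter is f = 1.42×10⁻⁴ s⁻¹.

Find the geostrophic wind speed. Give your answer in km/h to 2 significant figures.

28 km/h

Pressure gradient: |∂P/∂n| = 500 Pa / 665000 m = 7.52×10⁻⁴ Pa/m
Geostrophic balance (pressure-gradient force = Coriolis force):
V_g = (1/(fρ)) |∂P/∂n| = 7.52×10⁻⁴ / (1.42×10⁻⁴ × 0.688) = 7.70 m/s
Converting: 7.70 m/s × 3.6 = 28 km/h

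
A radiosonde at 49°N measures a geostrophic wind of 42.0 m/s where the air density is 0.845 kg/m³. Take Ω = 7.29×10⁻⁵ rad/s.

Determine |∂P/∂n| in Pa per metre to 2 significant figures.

3.9×10⁻³ Pa/m

Coriolis parameter at 49°N:
f = 2Ω sin φ = 2 × 7.29×10⁻⁵ × sin 49° = 1.10×10⁻⁴ s⁻¹
Geostrophic balance rearranged: |∂P/∂n| = f ρ V_g
|∂P/∂n| = 1.10×10⁻⁴ × 0.845 × 42.0 = 3.91×10⁻³ Pa/m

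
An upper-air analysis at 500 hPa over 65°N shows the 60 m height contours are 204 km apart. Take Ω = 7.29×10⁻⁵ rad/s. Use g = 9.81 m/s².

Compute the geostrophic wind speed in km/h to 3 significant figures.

78.6 km/h

Coriolis parameter at 65°N:
f = 2Ω sin φ = 2 × 7.29×10⁻⁵ × sin 65° = 1.32×10⁻⁴ s⁻¹
Height gradient: |∂Z/∂n| = 60 m / 204000 m = 2.94×10⁻⁴
On a pressure surface, geostrophic balance gives V_g = (g/f)|∂Z/∂n|:
V_g = 9.81 × 2.94×10⁻⁴ / 1.32×10⁻⁴ = 21.8 m/s
Converting: 21.8 m/s × 3.6 = 78.6 km/h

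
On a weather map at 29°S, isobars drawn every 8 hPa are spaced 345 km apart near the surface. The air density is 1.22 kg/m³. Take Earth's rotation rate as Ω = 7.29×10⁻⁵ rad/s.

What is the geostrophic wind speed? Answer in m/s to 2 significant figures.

27 m/s

Coriolis parameter at 29°S:
f = 2Ω sin φ = 2 × 7.29×10⁻⁵ × sin 29° = 7.07×10⁻⁵ s⁻¹
Pressure gradient: |∂P/∂n| = 800 Pa / 345000 m = 2.32×10⁻³ Pa/m
Geostrophic balance (pressure-gradient force = Coriolis force):
V_g = (1/(fρ)) |∂P/∂n| = 2.32×10⁻³ / (7.07×10⁻⁵ × 1.22) = 26.9 m/s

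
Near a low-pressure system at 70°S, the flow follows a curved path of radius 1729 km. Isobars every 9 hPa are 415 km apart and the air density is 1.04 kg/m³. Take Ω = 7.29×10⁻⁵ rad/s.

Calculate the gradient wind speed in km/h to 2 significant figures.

Coriolis parameter at 70°S:
f = 2Ω sin φ = 2 × 7.29×10⁻⁵ × sin 70° = 1.37×10⁻⁴ s⁻¹
Pressure gradient: |∂P/∂n| = 900 Pa / 415000 m = 2.17×10⁻³ Pa/m
Geostrophic speed: V_g = |∂P/∂n|/(fρ) = 2.17×10⁻³/(1.37×10⁻⁴ × 1.04) = 15.2 m/s
Around a low, centrifugal force acts outward with Coriolis, so pressure-gradient force balances both:
(1/ρ)|∂P/∂n| = fV + V²/R  →  V² + fR·V − fR·V_g = 0
With fR = 1.37×10⁻⁴ × 1729×10³ m = 237 m/s:
V = [−fR + √((fR)² + 4 fR V_g)]/2 = [−237 + √(237² + 4×237×15.2)]/2 = 14.4 m/s
Subgeostrophic (V < V_g = 15.2 m/s), as expected around a low.
Converting: 14.4 m/s × 3.6 = 52 km/h

52 km/h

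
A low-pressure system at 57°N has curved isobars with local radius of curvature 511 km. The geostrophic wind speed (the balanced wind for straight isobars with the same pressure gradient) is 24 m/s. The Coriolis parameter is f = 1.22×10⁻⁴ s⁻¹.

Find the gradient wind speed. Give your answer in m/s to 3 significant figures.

18.5 m/s

Around a low, centrifugal force acts outward with Coriolis, so pressure-gradient force balances both:
(1/ρ)|∂P/∂n| = fV + V²/R  →  V² + fR·V − fR·V_g = 0
With fR = 1.22×10⁻⁴ × 511×10³ m = 62.3 m/s:
V = [−fR + √((fR)² + 4 fR V_g)]/2 = [−62.3 + √(62.3² + 4×62.3×24)]/2 = 18.5 m/s
Subgeostrophic (V < V_g = 24 m/s), as expected around a low.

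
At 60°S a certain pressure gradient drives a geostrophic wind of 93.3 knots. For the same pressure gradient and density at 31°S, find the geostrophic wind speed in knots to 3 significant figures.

With the same pressure gradient and density, V_g ∝ 1/f ∝ 1/sin φ.
V₂ = V₁ · sin φ₁ / sin φ₂ = 93.3 × sin 60° / sin 31°
V₂ = 93.3 × 0.8660/0.5150 = 157 knots

157 knots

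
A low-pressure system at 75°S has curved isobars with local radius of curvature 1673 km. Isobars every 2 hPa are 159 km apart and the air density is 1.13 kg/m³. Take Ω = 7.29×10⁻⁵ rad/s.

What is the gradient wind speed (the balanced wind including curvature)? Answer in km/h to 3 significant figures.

27.6 km/h

Coriolis parameter at 75°S:
f = 2Ω sin φ = 2 × 7.29×10⁻⁵ × sin 75° = 1.41×10⁻⁴ s⁻¹
Pressure gradient: |∂P/∂n| = 200 Pa / 159000 m = 1.26×10⁻³ Pa/m
Geostrophic speed: V_g = |∂P/∂n|/(fρ) = 1.26×10⁻³/(1.41×10⁻⁴ × 1.13) = 7.90 m/s
Around a low, centrifugal force acts outward with Coriolis, so pressure-gradient force balances both:
(1/ρ)|∂P/∂n| = fV + V²/R  →  V² + fR·V − fR·V_g = 0
With fR = 1.41×10⁻⁴ × 1673×10³ m = 236 m/s:
V = [−fR + √((fR)² + 4 fR V_g)]/2 = [−236 + √(236² + 4×236×7.9)]/2 = 7.66 m/s
Subgeostrophic (V < V_g = 7.9 m/s), as expected around a low.
Converting: 7.66 m/s × 3.6 = 27.6 km/h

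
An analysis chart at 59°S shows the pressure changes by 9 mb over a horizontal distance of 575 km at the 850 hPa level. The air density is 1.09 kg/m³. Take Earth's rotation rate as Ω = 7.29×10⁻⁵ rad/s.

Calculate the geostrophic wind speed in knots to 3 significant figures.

22.3 knots

Coriolis parameter at 59°S:
f = 2Ω sin φ = 2 × 7.29×10⁻⁵ × sin 59° = 1.25×10⁻⁴ s⁻¹
Pressure gradient: |∂P/∂n| = 900 Pa / 575000 m = 1.57×10⁻³ Pa/m
Geostrophic balance (pressure-gradient force = Coriolis force):
V_g = (1/(fρ)) |∂P/∂n| = 1.57×10⁻³ / (1.25×10⁻⁴ × 1.09) = 11.5 m/s
Converting: 11.5 m/s × 1.944 = 22.3 knots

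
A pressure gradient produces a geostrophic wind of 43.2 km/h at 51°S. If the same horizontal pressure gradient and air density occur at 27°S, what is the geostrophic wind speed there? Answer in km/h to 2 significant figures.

With the same pressure gradient and density, V_g ∝ 1/f ∝ 1/sin φ.
V₂ = V₁ · sin φ₁ / sin φ₂ = 43.2 × sin 51° / sin 27°
V₂ = 43.2 × 0.7771/0.4540 = 74 km/h

74 km/h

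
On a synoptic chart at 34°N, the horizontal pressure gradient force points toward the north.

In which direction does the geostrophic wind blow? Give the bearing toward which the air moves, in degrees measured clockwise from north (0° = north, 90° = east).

The pressure-gradient force points toward the north (bearing 000°).
Geostrophic balance: in the Northern Hemisphere the Coriolis force deflects motion to the right, so the geostrophic wind blows 90° to the right of the pressure-gradient force (low pressure on the left).
Rotating 000° by 90° clockwise gives 090° — the wind blows toward the east.

090°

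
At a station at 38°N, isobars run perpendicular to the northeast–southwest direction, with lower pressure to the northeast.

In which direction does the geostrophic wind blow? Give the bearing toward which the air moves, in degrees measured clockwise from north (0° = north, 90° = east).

The pressure-gradient force points toward the northeast (bearing 045°).
Geostrophic balance: in the Northern Hemisphere the Coriolis force deflects motion to the right, so the geostrophic wind blows 90° to the right of the pressure-gradient force (low pressure on the left).
Rotating 045° by 90° clockwise gives 135° — the wind blows toward the southeast.

135°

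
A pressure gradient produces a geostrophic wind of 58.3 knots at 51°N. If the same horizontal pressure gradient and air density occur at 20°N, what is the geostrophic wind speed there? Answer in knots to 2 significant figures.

With the same pressure gradient and density, V_g ∝ 1/f ∝ 1/sin φ.
V₂ = V₁ · sin φ₁ / sin φ₂ = 58.3 × sin 51° / sin 20°
V₂ = 58.3 × 0.7771/0.3420 = 130 knots

130 knots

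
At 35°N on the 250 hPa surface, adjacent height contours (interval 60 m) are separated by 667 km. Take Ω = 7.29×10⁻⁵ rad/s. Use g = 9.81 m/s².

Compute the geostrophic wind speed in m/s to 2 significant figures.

11 m/s

Coriolis parameter at 35°N:
f = 2Ω sin φ = 2 × 7.29×10⁻⁵ × sin 35° = 8.36×10⁻⁵ s⁻¹
Height gradient: |∂Z/∂n| = 60 m / 667000 m = 9.00×10⁻⁵
On a pressure surface, geostrophic balance gives V_g = (g/f)|∂Z/∂n|:
V_g = 9.81 × 9.00×10⁻⁵ / 8.36×10⁻⁵ = 10.6 m/s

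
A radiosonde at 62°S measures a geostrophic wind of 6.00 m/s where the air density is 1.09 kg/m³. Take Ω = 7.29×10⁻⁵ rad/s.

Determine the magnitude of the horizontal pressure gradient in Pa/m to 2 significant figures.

8.4×10⁻⁴ Pa/m

Coriolis parameter at 62°S:
f = 2Ω sin φ = 2 × 7.29×10⁻⁵ × sin 62° = 1.29×10⁻⁴ s⁻¹
Geostrophic balance rearranged: |∂P/∂n| = f ρ V_g
|∂P/∂n| = 1.29×10⁻⁴ × 1.09 × 6.00 = 8.42×10⁻⁴ Pa/m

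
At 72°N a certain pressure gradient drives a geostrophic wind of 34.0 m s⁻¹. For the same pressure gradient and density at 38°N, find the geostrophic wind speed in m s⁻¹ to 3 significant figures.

With the same pressure gradient and density, V_g ∝ 1/f ∝ 1/sin φ.
V₂ = V₁ · sin φ₁ / sin φ₂ = 34.0 × sin 72° / sin 38°
V₂ = 34.0 × 0.9511/0.6157 = 52.5 m s⁻¹

52.5 m s⁻¹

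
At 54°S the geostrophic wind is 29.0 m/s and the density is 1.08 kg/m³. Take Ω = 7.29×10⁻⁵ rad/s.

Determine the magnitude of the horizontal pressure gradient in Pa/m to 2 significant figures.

Coriolis parameter at 54°S:
f = 2Ω sin φ = 2 × 7.29×10⁻⁵ × sin 54° = 1.18×10⁻⁴ s⁻¹
Geostrophic balance rearranged: |∂P/∂n| = f ρ V_g
|∂P/∂n| = 1.18×10⁻⁴ × 1.08 × 29.0 = 3.69×10⁻³ Pa/m

3.7×10⁻³ Pa/m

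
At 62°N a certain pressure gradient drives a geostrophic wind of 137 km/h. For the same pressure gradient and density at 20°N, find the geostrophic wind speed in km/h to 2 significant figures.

350 km/h

With the same pressure gradient and density, V_g ∝ 1/f ∝ 1/sin φ.
V₂ = V₁ · sin φ₁ / sin φ₂ = 137 × sin 62° / sin 20°
V₂ = 137 × 0.8829/0.3420 = 350 km/h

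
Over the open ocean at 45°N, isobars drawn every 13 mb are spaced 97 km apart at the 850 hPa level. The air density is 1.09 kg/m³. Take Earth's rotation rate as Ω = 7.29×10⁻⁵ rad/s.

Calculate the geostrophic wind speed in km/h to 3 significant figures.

Coriolis parameter at 45°N:
f = 2Ω sin φ = 2 × 7.29×10⁻⁵ × sin 45° = 1.03×10⁻⁴ s⁻¹
Pressure gradient: |∂P/∂n| = 1300 Pa / 97000 m = 1.34×10⁻² Pa/m
Geostrophic balance (pressure-gradient force = Coriolis force):
V_g = (1/(fρ)) |∂P/∂n| = 1.34×10⁻² / (1.03×10⁻⁴ × 1.09) = 119 m/s
Converting: 119 m/s × 3.6 = 429 km/h

429 km/h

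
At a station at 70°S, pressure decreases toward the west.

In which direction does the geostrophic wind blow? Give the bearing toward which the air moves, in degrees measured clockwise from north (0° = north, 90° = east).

180°

The pressure-gradient force points toward the west (bearing 270°).
Geostrophic balance: in the Southern Hemisphere the Coriolis force deflects motion to the left, so the geostrophic wind blows 90° to the left of the pressure-gradient force (low pressure on the right).
Rotating 270° by 90° counterclockwise gives 180° — the wind blows toward the south.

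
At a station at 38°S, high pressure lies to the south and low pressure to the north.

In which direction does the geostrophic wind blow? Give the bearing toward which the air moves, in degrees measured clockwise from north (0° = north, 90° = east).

270°

The pressure-gradient force points toward the north (bearing 000°).
Geostrophic balance: in the Southern Hemisphere the Coriolis force deflects motion to the left, so the geostrophic wind blows 90° to the left of the pressure-gradient force (low pressure on the right).
Rotating 000° by 90° counterclockwise gives 270° — the wind blows toward the west.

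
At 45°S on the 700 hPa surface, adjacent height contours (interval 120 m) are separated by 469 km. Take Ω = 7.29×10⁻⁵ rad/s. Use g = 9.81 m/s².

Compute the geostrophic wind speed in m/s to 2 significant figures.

24 m/s

Coriolis parameter at 45°S:
f = 2Ω sin φ = 2 × 7.29×10⁻⁵ × sin 45° = 1.03×10⁻⁴ s⁻¹
Height gradient: |∂Z/∂n| = 120 m / 469000 m = 2.56×10⁻⁴
On a pressure surface, geostrophic balance gives V_g = (g/f)|∂Z/∂n|:
V_g = 9.81 × 2.56×10⁻⁴ / 1.03×10⁻⁴ = 24.3 m/s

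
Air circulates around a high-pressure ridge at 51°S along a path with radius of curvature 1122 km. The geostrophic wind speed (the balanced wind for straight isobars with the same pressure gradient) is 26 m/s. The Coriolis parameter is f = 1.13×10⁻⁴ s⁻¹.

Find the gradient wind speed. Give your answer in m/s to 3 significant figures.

36.5 m/s

Around a high, pressure-gradient force acts outward with centrifugal, so Coriolis balances both:
fV = (1/ρ)|∂P/∂n| + V²/R  →  V² − fR·V + fR·V_g = 0
With fR = 1.13×10⁻⁴ × 1122×10³ m = 127 m/s:
V = [fR − √((fR)² − 4 fR V_g)]/2 = [127 − √(127² − 4×127×26)]/2 = 36.5 m/s
Supergeostrophic (V > V_g = 26 m/s), as expected around a high.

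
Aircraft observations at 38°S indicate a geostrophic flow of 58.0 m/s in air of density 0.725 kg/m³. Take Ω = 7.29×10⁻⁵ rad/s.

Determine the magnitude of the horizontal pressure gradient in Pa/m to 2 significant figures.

3.8×10⁻³ Pa/m

Coriolis parameter at 38°S:
f = 2Ω sin φ = 2 × 7.29×10⁻⁵ × sin 38° = 8.98×10⁻⁵ s⁻¹
Geostrophic balance rearranged: |∂P/∂n| = f ρ V_g
|∂P/∂n| = 8.98×10⁻⁵ × 0.725 × 58.0 = 3.77×10⁻³ Pa/m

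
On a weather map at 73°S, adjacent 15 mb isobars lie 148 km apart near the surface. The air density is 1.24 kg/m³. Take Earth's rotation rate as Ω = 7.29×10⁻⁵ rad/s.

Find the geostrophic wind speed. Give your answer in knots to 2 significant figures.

110 knots

Coriolis parameter at 73°S:
f = 2Ω sin φ = 2 × 7.29×10⁻⁵ × sin 73° = 1.39×10⁻⁴ s⁻¹
Pressure gradient: |∂P/∂n| = 1500 Pa / 148000 m = 1.01×10⁻² Pa/m
Geostrophic balance (pressure-gradient force = Coriolis force):
V_g = (1/(fρ)) |∂P/∂n| = 1.01×10⁻² / (1.39×10⁻⁴ × 1.24) = 58.6 m/s
Converting: 58.6 m/s × 1.944 = 110 knots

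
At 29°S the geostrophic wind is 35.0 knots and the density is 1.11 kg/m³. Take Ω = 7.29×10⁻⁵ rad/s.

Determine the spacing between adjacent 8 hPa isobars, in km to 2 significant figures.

Coriolis parameter at 29°S:
f = 2Ω sin φ = 2 × 7.29×10⁻⁵ × sin 29° = 7.07×10⁻⁵ s⁻¹
Wind speed in SI: 35.0 knots = 18.0 m/s
Geostrophic balance rearranged: |∂P/∂n| = f ρ V_g
|∂P/∂n| = 7.07×10⁻⁵ × 1.11 × 18.0 = 1.41×10⁻³ Pa/m
Isobar spacing: Δn = ΔP/|∂P/∂n| = 800 Pa / 1.41×10⁻³ Pa/m = 566281 m ≈ 570 km

570 km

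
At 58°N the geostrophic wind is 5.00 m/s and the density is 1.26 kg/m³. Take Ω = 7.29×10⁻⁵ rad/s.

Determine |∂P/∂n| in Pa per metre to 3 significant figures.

7.79×10⁻⁴ Pa/m

Coriolis parameter at 58°N:
f = 2Ω sin φ = 2 × 7.29×10⁻⁵ × sin 58° = 1.24×10⁻⁴ s⁻¹
Geostrophic balance rearranged: |∂P/∂n| = f ρ V_g
|∂P/∂n| = 1.24×10⁻⁴ × 1.26 × 5.00 = 7.79×10⁻⁴ Pa/m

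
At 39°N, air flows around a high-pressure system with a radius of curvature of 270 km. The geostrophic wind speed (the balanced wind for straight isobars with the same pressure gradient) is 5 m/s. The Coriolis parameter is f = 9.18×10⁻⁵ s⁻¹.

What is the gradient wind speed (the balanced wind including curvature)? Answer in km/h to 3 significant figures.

25.0 km/h

Around a high, pressure-gradient force acts outward with centrifugal, so Coriolis balances both:
fV = (1/ρ)|∂P/∂n| + V²/R  →  V² − fR·V + fR·V_g = 0
With fR = 9.18×10⁻⁵ × 270×10³ m = 24.8 m/s:
V = [fR − √((fR)² − 4 fR V_g)]/2 = [24.8 − √(24.8² − 4×24.8×5)]/2 = 6.95 m/s
Supergeostrophic (V > V_g = 5 m/s), as expected around a high.
Converting: 6.95 m/s × 3.6 = 25.0 km/h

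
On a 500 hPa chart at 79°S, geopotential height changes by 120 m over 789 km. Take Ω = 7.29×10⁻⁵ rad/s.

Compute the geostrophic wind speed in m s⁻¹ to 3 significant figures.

Coriolis parameter at 79°S:
f = 2Ω sin φ = 2 × 7.29×10⁻⁵ × sin 79° = 1.43×10⁻⁴ s⁻¹
Height gradient: |∂Z/∂n| = 120 m / 789000 m = 1.52×10⁻⁴
On a pressure surface, geostrophic balance gives V_g = (g/f)|∂Z/∂n|:
V_g = 9.81 × 1.52×10⁻⁴ / 1.43×10⁻⁴ = 10.4 m/s

10.4 m s⁻¹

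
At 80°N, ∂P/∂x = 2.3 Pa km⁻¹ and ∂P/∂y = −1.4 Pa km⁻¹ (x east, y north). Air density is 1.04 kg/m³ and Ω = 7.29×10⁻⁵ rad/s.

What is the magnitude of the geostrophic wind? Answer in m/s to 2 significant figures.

18 m/s

Coriolis parameter at 80°N:
f = 2Ω sin φ = 2 × 7.29×10⁻⁵ × sin 80° = 1.44×10⁻⁴ s⁻¹
Component geostrophic relations (x east, y north):
u_g = −(1/(fρ)) ∂P/∂y,  v_g = (1/(fρ)) ∂P/∂x
u_g = −(−1.4×10⁻³)/(1.44×10⁻⁴ × 1.04) = 9.38 m/s;  v_g = (2.3×10⁻³)/(1.44×10⁻⁴ × 1.04) = 15.4 m/s
|V_g| = √(u_g² + v_g²) = 18.0 m/s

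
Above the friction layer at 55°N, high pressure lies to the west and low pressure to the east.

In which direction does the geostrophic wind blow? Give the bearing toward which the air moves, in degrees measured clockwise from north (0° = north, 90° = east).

180°

The pressure-gradient force points toward the east (bearing 090°).
Geostrophic balance: in the Northern Hemisphere the Coriolis force deflects motion to the right, so the geostrophic wind blows 90° to the right of the pressure-gradient force (low pressure on the left).
Rotating 090° by 90° clockwise gives 180° — the wind blows toward the south.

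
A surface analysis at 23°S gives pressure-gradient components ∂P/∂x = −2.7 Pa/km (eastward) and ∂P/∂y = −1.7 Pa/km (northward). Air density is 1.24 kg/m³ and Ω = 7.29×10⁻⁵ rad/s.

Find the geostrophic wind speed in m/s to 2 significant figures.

Coriolis parameter at 23°S:
f = 2Ω sin φ = 2 × 7.29×10⁻⁵ × sin 23° = 5.70×10⁻⁵ s⁻¹
In the Southern Hemisphere f is negative: f = −5.70×10⁻⁵ s⁻¹.
Component geostrophic relations (x east, y north):
u_g = −(1/(fρ)) ∂P/∂y,  v_g = (1/(fρ)) ∂P/∂x
u_g = −(−1.7×10⁻³)/(−5.70×10⁻⁵ × 1.24) = −24.1 m/s;  v_g = (−2.7×10⁻³)/(−5.70×10⁻⁵ × 1.24) = 38.2 m/s
|V_g| = √(u_g² + v_g²) = 45.2 m/s

45 m/s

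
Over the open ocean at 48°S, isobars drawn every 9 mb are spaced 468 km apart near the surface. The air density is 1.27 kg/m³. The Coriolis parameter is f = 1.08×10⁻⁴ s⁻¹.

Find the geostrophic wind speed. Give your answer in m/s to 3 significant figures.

14.0 m/s

Pressure gradient: |∂P/∂n| = 900 Pa / 468000 m = 1.92×10⁻³ Pa/m
Geostrophic balance (pressure-gradient force = Coriolis force):
V_g = (1/(fρ)) |∂P/∂n| = 1.92×10⁻³ / (1.08×10⁻⁴ × 1.27) = 14.0 m/s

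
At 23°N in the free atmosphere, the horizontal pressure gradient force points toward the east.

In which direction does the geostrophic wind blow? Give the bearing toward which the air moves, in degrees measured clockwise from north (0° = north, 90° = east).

The pressure-gradient force points toward the east (bearing 090°).
Geostrophic balance: in the Northern Hemisphere the Coriolis force deflects motion to the right, so the geostrophic wind blows 90° to the right of the pressure-gradient force (low pressure on the left).
Rotating 090° by 90° clockwise gives 180° — the wind blows toward the south.

180°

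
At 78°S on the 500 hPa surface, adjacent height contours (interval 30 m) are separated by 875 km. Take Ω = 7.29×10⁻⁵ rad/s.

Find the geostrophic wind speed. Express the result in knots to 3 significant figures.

Coriolis parameter at 78°S:
f = 2Ω sin φ = 2 × 7.29×10⁻⁵ × sin 78° = 1.43×10⁻⁴ s⁻¹
Height gradient: |∂Z/∂n| = 30 m / 875000 m = 3.43×10⁻⁵
On a pressure surface, geostrophic balance gives V_g = (g/f)|∂Z/∂n|:
V_g = 9.81 × 3.43×10⁻⁵ / 1.43×10⁻⁴ = 2.36 m/s
Converting: 2.36 m/s × 1.944 = 4.58 knots

4.58 knots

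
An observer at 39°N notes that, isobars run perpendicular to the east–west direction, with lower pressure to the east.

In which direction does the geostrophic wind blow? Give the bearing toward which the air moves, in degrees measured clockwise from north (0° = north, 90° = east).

180°

The pressure-gradient force points toward the east (bearing 090°).
Geostrophic balance: in the Northern Hemisphere the Coriolis force deflects motion to the right, so the geostrophic wind blows 90° to the right of the pressure-gradient force (low pressure on the left).
Rotating 090° by 90° clockwise gives 180° — the wind blows toward the south.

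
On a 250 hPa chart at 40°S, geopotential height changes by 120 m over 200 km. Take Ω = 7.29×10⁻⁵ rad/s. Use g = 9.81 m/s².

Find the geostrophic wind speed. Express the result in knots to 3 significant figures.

Coriolis parameter at 40°S:
f = 2Ω sin φ = 2 × 7.29×10⁻⁵ × sin 40° = 9.37×10⁻⁵ s⁻¹
Height gradient: |∂Z/∂n| = 120 m / 200000 m = 6.00×10⁻⁴
On a pressure surface, geostrophic balance gives V_g = (g/f)|∂Z/∂n|:
V_g = 9.81 × 6.00×10⁻⁴ / 9.37×10⁻⁵ = 62.8 m/s
Converting: 62.8 m/s × 1.944 = 122 knots

122 knots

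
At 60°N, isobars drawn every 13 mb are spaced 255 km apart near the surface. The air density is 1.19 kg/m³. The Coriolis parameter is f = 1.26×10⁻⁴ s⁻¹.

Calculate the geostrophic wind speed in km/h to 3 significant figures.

122 km/h

Pressure gradient: |∂P/∂n| = 1300 Pa / 255000 m = 5.10×10⁻³ Pa/m
Geostrophic balance (pressure-gradient force = Coriolis force):
V_g = (1/(fρ)) |∂P/∂n| = 5.10×10⁻³ / (1.26×10⁻⁴ × 1.19) = 34.0 m/s
Converting: 34.0 m/s × 3.6 = 122 km/h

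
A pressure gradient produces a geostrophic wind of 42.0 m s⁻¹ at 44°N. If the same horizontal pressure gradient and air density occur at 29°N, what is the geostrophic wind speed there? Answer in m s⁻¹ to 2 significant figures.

60 m s⁻¹

With the same pressure gradient and density, V_g ∝ 1/f ∝ 1/sin φ.
V₂ = V₁ · sin φ₁ / sin φ₂ = 42.0 × sin 44° / sin 29°
V₂ = 42.0 × 0.6947/0.4848 = 60 m s⁻¹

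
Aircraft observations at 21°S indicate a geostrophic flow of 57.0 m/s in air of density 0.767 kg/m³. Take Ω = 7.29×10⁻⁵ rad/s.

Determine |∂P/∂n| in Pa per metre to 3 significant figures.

Coriolis parameter at 21°S:
f = 2Ω sin φ = 2 × 7.29×10⁻⁵ × sin 21° = 5.23×10⁻⁵ s⁻¹
Geostrophic balance rearranged: |∂P/∂n| = f ρ V_g
|∂P/∂n| = 5.23×10⁻⁵ × 0.767 × 57.0 = 2.28×10⁻³ Pa/m

2.28×10⁻³ Pa/m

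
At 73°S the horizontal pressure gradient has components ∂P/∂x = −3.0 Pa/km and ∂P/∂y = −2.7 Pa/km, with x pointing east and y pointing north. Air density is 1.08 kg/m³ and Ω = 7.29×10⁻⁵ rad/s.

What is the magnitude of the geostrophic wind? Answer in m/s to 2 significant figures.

Coriolis parameter at 73°S:
f = 2Ω sin φ = 2 × 7.29×10⁻⁵ × sin 73° = 1.39×10⁻⁴ s⁻¹
In the Southern Hemisphere f is negative: f = −1.39×10⁻⁴ s⁻¹.
Component geostrophic relations (x east, y north):
u_g = −(1/(fρ)) ∂P/∂y,  v_g = (1/(fρ)) ∂P/∂x
u_g = −(−2.7×10⁻³)/(−1.39×10⁻⁴ × 1.08) = −17.9 m/s;  v_g = (−3.0×10⁻³)/(−1.39×10⁻⁴ × 1.08) = 19.9 m/s
|V_g| = √(u_g² + v_g²) = 26.8 m/s

27 m/s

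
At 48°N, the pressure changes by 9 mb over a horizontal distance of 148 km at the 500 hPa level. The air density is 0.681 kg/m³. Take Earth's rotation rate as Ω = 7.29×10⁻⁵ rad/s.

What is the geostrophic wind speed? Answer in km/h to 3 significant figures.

297 km/h

Coriolis parameter at 48°N:
f = 2Ω sin φ = 2 × 7.29×10⁻⁵ × sin 48° = 1.08×10⁻⁴ s⁻¹
Pressure gradient: |∂P/∂n| = 900 Pa / 148000 m = 6.08×10⁻³ Pa/m
Geostrophic balance (pressure-gradient force = Coriolis force):
V_g = (1/(fρ)) |∂P/∂n| = 6.08×10⁻³ / (1.08×10⁻⁴ × 0.681) = 82.4 m/s
Converting: 82.4 m/s × 3.6 = 297 km/h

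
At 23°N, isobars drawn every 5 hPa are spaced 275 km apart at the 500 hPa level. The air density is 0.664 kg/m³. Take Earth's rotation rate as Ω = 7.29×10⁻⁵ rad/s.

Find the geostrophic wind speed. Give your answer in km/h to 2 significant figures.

170 km/h

Coriolis parameter at 23°N:
f = 2Ω sin φ = 2 × 7.29×10⁻⁵ × sin 23° = 5.70×10⁻⁵ s⁻¹
Pressure gradient: |∂P/∂n| = 500 Pa / 275000 m = 1.82×10⁻³ Pa/m
Geostrophic balance (pressure-gradient force = Coriolis force):
V_g = (1/(fρ)) |∂P/∂n| = 1.82×10⁻³ / (5.70×10⁻⁵ × 0.664) = 48.1 m/s
Converting: 48.1 m/s × 3.6 = 170 km/h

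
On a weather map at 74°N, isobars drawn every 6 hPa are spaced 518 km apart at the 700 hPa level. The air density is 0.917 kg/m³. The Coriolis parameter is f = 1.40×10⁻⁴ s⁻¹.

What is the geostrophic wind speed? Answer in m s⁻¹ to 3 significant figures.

9.02 m s⁻¹

Pressure gradient: |∂P/∂n| = 600 Pa / 518000 m = 1.16×10⁻³ Pa/m
Geostrophic balance (pressure-gradient force = Coriolis force):
V_g = (1/(fρ)) |∂P/∂n| = 1.16×10⁻³ / (1.40×10⁻⁴ × 0.917) = 9.02 m/s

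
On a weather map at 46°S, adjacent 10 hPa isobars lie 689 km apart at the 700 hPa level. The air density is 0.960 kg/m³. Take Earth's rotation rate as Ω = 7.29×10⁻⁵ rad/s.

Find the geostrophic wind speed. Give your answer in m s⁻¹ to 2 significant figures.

Coriolis parameter at 46°S:
f = 2Ω sin φ = 2 × 7.29×10⁻⁵ × sin 46° = 1.05×10⁻⁴ s⁻¹
Pressure gradient: |∂P/∂n| = 1000 Pa / 689000 m = 1.45×10⁻³ Pa/m
Geostrophic balance (pressure-gradient force = Coriolis force):
V_g = (1/(fρ)) |∂P/∂n| = 1.45×10⁻³ / (1.05×10⁻⁴ × 0.960) = 14.4 m/s

14 m s⁻¹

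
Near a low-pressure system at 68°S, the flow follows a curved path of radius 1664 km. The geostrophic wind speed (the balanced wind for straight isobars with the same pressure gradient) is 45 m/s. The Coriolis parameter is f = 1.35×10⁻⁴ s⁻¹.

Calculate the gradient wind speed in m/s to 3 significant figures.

38.4 m/s

Around a low, centrifugal force acts outward with Coriolis, so pressure-gradient force balances both:
(1/ρ)|∂P/∂n| = fV + V²/R  →  V² + fR·V − fR·V_g = 0
With fR = 1.35×10⁻⁴ × 1664×10³ m = 225 m/s:
V = [−fR + √((fR)² + 4 fR V_g)]/2 = [−225 + √(225² + 4×225×45)]/2 = 38.4 m/s
Subgeostrophic (V < V_g = 45 m/s), as expected around a low.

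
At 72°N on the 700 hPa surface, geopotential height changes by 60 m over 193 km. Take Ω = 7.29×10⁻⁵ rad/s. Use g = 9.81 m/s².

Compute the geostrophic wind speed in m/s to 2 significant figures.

Coriolis parameter at 72°N:
f = 2Ω sin φ = 2 × 7.29×10⁻⁵ × sin 72° = 1.39×10⁻⁴ s⁻¹
Height gradient: |∂Z/∂n| = 60 m / 193000 m = 3.11×10⁻⁴
On a pressure surface, geostrophic balance gives V_g = (g/f)|∂Z/∂n|:
V_g = 9.81 × 3.11×10⁻⁴ / 1.39×10⁻⁴ = 22.0 m/s

22 m/s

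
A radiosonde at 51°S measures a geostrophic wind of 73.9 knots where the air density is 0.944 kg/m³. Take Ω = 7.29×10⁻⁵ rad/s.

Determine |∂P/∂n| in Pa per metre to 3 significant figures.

4.07×10⁻³ Pa/m

Coriolis parameter at 51°S:
f = 2Ω sin φ = 2 × 7.29×10⁻⁵ × sin 51° = 1.13×10⁻⁴ s⁻¹
Wind speed in SI: 73.9 knots = 38.0 m/s
Geostrophic balance rearranged: |∂P/∂n| = f ρ V_g
|∂P/∂n| = 1.13×10⁻⁴ × 0.944 × 38.0 = 4.07×10⁻³ Pa/m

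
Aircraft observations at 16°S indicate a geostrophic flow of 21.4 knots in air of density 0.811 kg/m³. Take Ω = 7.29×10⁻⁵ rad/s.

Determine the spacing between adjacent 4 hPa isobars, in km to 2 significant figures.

Coriolis parameter at 16°S:
f = 2Ω sin φ = 2 × 7.29×10⁻⁵ × sin 16° = 4.02×10⁻⁵ s⁻¹
Wind speed in SI: 21.4 knots = 11.0 m/s
Geostrophic balance rearranged: |∂P/∂n| = f ρ V_g
|∂P/∂n| = 4.02×10⁻⁵ × 0.811 × 11.0 = 3.59×10⁻⁴ Pa/m
Isobar spacing: Δn = ΔP/|∂P/∂n| = 400 Pa / 3.59×10⁻⁴ Pa/m = 1114786 m ≈ 1100 km

1100 km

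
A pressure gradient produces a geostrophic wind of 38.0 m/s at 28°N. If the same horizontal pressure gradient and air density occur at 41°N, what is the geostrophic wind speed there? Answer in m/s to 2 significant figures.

27 m/s

With the same pressure gradient and density, V_g ∝ 1/f ∝ 1/sin φ.
V₂ = V₁ · sin φ₁ / sin φ₂ = 38.0 × sin 28° / sin 41°
V₂ = 38.0 × 0.4695/0.6561 = 27 m/s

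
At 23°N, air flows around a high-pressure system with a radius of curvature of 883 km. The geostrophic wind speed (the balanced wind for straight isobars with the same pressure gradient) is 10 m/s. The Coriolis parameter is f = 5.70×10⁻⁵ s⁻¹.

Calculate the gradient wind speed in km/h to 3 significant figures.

49.6 km/h

Around a high, pressure-gradient force acts outward with centrifugal, so Coriolis balances both:
fV = (1/ρ)|∂P/∂n| + V²/R  →  V² − fR·V + fR·V_g = 0
With fR = 5.70×10⁻⁵ × 883×10³ m = 50.3 m/s:
V = [fR − √((fR)² − 4 fR V_g)]/2 = [50.3 − √(50.3² − 4×50.3×10)]/2 = 13.8 m/s
Supergeostrophic (V > V_g = 10 m/s), as expected around a high.
Converting: 13.8 m/s × 3.6 = 49.6 km/h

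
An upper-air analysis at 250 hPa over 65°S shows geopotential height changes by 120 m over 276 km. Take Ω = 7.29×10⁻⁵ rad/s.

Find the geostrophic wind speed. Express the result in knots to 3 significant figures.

62.7 knots

Coriolis parameter at 65°S:
f = 2Ω sin φ = 2 × 7.29×10⁻⁵ × sin 65° = 1.32×10⁻⁴ s⁻¹
Height gradient: |∂Z/∂n| = 120 m / 276000 m = 4.35×10⁻⁴
On a pressure surface, geostrophic balance gives V_g = (g/f)|∂Z/∂n|:
V_g = 9.81 × 4.35×10⁻⁴ / 1.32×10⁻⁴ = 32.3 m/s
Converting: 32.3 m/s × 1.944 = 62.7 knots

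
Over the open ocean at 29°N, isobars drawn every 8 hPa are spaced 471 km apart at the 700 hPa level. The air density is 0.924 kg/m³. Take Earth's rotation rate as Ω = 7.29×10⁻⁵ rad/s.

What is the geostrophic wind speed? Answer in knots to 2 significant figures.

51 knots

Coriolis parameter at 29°N:
f = 2Ω sin φ = 2 × 7.29×10⁻⁵ × sin 29° = 7.07×10⁻⁵ s⁻¹
Pressure gradient: |∂P/∂n| = 800 Pa / 471000 m = 1.70×10⁻³ Pa/m
Geostrophic balance (pressure-gradient force = Coriolis force):
V_g = (1/(fρ)) |∂P/∂n| = 1.70×10⁻³ / (7.07×10⁻⁵ × 0.924) = 26.0 m/s
Converting: 26.0 m/s × 1.944 = 51 knots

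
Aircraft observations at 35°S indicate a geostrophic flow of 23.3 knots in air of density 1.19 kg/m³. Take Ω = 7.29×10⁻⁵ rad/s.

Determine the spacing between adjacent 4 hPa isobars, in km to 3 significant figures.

Coriolis parameter at 35°S:
f = 2Ω sin φ = 2 × 7.29×10⁻⁵ × sin 35° = 8.36×10⁻⁵ s⁻¹
Wind speed in SI: 23.3 knots = 12.0 m/s
Geostrophic balance rearranged: |∂P/∂n| = f ρ V_g
|∂P/∂n| = 8.36×10⁻⁵ × 1.19 × 12.0 = 1.19×10⁻³ Pa/m
Isobar spacing: Δn = ΔP/|∂P/∂n| = 400 Pa / 1.19×10⁻³ Pa/m = 335328 m ≈ 335 km

335 km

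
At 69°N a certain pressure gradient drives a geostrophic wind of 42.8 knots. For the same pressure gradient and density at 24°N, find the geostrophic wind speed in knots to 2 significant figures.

With the same pressure gradient and density, V_g ∝ 1/f ∝ 1/sin φ.
V₂ = V₁ · sin φ₁ / sin φ₂ = 42.8 × sin 69° / sin 24°
V₂ = 42.8 × 0.9336/0.4067 = 98 knots

98 knots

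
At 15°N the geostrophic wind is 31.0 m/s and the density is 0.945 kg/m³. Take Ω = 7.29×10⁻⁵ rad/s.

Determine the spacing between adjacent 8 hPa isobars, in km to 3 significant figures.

724 km

Coriolis parameter at 15°N:
f = 2Ω sin φ = 2 × 7.29×10⁻⁵ × sin 15° = 3.77×10⁻⁵ s⁻¹
Geostrophic balance rearranged: |∂P/∂n| = f ρ V_g
|∂P/∂n| = 3.77×10⁻⁵ × 0.945 × 31.0 = 1.11×10⁻³ Pa/m
Isobar spacing: Δn = ΔP/|∂P/∂n| = 800 Pa / 1.11×10⁻³ Pa/m = 723674 m ≈ 724 km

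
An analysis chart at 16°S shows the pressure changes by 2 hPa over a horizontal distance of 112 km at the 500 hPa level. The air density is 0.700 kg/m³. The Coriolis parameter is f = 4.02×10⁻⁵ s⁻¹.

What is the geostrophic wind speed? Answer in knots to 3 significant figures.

Pressure gradient: |∂P/∂n| = 200 Pa / 112000 m = 1.79×10⁻³ Pa/m
Geostrophic balance (pressure-gradient force = Coriolis force):
V_g = (1/(fρ)) |∂P/∂n| = 1.79×10⁻³ / (4.02×10⁻⁵ × 0.700) = 63.5 m/s
Converting: 63.5 m/s × 1.944 = 123 knots

123 knots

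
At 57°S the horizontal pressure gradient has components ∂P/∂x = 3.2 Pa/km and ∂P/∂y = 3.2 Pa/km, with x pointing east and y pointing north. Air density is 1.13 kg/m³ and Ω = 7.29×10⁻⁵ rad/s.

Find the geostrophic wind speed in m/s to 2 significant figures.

Coriolis parameter at 57°S:
f = 2Ω sin φ = 2 × 7.29×10⁻⁵ × sin 57° = 1.22×10⁻⁴ s⁻¹
In the Southern Hemisphere f is negative: f = −1.22×10⁻⁴ s⁻¹.
Component geostrophic relations (x east, y north):
u_g = −(1/(fρ)) ∂P/∂y,  v_g = (1/(fρ)) ∂P/∂x
u_g = −(3.2×10⁻³)/(−1.22×10⁻⁴ × 1.13) = 23.2 m/s;  v_g = (3.2×10⁻³)/(−1.22×10⁻⁴ × 1.13) = −23.2 m/s
|V_g| = √(u_g² + v_g²) = 32.8 m/s

33 m/s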